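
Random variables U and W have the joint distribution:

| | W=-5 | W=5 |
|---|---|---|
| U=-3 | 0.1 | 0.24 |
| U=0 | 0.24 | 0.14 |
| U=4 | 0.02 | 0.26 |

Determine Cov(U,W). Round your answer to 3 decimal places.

2.560

E[U] = 0.1,  E[W] = 1.4
E[UW] = 2.7
Cov(U,W) = E[UW] − E[U]E[W] = 2.7 − (0.1)(1.4) = 2.56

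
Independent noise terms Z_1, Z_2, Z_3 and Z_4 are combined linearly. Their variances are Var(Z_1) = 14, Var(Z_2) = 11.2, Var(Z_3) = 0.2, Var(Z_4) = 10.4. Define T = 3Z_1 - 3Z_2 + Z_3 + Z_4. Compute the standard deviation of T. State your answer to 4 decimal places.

By independence, Var(T) = (3)²Var(Z_1) + (-3)²Var(Z_2) + (1)²Var(Z_3) + (1)²Var(Z_4)
= (3)²·14 + (-3)²·11.2 + (1)²·0.2 + (1)²·10.4 = 237.4
SD(T) = √237.4 ≈ 15.4078

15.4078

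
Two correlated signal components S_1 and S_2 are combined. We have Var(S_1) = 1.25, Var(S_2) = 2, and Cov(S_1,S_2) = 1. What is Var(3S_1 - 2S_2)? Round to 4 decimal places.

Var(3S_1 - 2S_2) = (3)²·Var(S_1) + (-2)²·Var(S_2) + 2·(3)·(-2)·Cov(S_1,S_2)
= 9·1.25 + 4·2 + -12·1 = 7.25

7.2500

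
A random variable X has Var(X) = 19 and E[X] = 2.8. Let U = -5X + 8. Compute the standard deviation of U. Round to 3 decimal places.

Var(-5X + 8) = (-5)²·19 = 475
sd(U) = √475 ≈ 21.794

21.794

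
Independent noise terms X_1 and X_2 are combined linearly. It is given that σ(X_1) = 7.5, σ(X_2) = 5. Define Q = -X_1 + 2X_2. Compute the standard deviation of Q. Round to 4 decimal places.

V(X_1) = 56.25, V(X_2) = 25
By independence, V(Q) = (-1)²V(X_1) + (2)²V(X_2)
= (-1)²·56.25 + (2)²·25 = 156.25
σ(Q) = √156.25 ≈ 12.5000

12.5000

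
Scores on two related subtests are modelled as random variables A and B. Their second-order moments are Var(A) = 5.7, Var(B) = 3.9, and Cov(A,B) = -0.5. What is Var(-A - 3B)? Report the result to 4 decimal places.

Var(-A - 3B) = (-1)²·Var(A) + (-3)²·Var(B) + 2·(-1)·(-3)·Cov(A,B)
= 1·5.7 + 9·3.9 + 6·-0.5 = 37.8

37.8000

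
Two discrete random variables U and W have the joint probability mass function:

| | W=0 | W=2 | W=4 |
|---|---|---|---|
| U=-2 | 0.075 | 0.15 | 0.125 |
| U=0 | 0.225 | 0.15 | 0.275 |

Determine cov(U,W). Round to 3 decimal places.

-0.060

E[U] = -0.7,  E[W] = 2.2
E[UW] = -1.6
cov(U,W) = E[UW] − E[U]E[W] = -1.6 − (-0.7)(2.2) = -0.06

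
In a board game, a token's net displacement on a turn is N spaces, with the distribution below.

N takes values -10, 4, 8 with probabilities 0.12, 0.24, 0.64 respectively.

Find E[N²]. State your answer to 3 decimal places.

56.800

E[N²] = (-10)²(0.12) + (4)²(0.24) + (8)²(0.64) = 56.8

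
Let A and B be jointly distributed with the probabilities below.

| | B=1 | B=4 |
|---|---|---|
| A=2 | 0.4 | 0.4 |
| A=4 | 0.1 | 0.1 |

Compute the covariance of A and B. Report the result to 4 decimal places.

E[A] = 2.4,  E[B] = 2.5
E[AB] = 6
Cov(A,B) = E[AB] − E[A]E[B] = 6 − (2.4)(2.5) = 0

0.0000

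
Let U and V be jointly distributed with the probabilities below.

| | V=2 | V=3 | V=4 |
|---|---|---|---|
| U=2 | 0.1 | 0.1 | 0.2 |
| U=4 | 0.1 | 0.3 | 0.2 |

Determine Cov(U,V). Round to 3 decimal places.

E[U] = 3.2,  E[V] = 3.2
E[UV] = 10.2
Cov(U,V) = E[UV] − E[U]E[V] = 10.2 − (3.2)(3.2) = -0.04

-0.040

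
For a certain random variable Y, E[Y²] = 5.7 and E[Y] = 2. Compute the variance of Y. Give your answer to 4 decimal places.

1.7000

var(Y) = 5.7 − (2)² = 1.7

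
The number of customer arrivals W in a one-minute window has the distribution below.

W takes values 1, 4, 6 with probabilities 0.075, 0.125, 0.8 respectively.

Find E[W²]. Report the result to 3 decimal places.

30.875

E[W²] = (1)²(0.075) + (4)²(0.125) + (6)²(0.8) = 30.875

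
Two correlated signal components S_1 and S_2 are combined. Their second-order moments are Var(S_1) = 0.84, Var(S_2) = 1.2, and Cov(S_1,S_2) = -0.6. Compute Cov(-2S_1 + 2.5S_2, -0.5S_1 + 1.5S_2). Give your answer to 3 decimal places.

Cov(-2S_1 + 2.5S_2, -0.5S_1 + 1.5S_2) = (-2)(-0.5)Var(S_1) + (2.5)(1.5)Var(S_2) + [(-2)(1.5) + (2.5)(-0.5)]Cov(S_1,S_2)
= 1·0.84 + 3.75·1.2 + -4.25·-0.6 = 7.89

7.890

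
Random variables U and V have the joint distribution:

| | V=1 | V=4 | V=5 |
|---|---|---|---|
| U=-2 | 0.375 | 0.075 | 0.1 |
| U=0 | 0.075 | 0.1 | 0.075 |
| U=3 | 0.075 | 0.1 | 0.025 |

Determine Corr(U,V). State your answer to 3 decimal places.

E[U] = -0.5,  E[V] = 2.625
E[UV] = -0.55
Cov(U,V) = E[UV] − E[U]E[V] = -0.55 − (-0.5)(2.625) = 0.7625
Var(U) = 3.75,  Var(V) = 3.034375
ρ = 0.7625 / √(3.75·3.034375) ≈ 0.226

0.226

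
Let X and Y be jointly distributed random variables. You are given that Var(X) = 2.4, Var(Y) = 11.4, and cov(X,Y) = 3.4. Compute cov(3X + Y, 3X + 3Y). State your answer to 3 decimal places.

cov(3X + Y, 3X + 3Y) = (3)(3)Var(X) + (1)(3)Var(Y) + [(3)(3) + (1)(3)]cov(X,Y)
= 9·2.4 + 3·11.4 + 12·3.4 = 96.6

96.600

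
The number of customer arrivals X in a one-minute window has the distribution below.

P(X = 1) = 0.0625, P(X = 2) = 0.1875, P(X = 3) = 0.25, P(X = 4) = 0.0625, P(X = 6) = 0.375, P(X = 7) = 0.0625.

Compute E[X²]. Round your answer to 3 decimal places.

20.625

E[X²] = (1)²(0.0625) + (2)²(0.1875) + (3)²(0.25) + (4)²(0.0625) + (6)²(0.375) + (7)²(0.0625) = 20.625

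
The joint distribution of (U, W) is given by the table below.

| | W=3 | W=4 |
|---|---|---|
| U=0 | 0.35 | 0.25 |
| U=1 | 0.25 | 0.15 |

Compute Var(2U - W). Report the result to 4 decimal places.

E[U] = 0.4,  E[W] = 3.4,  E[UW] = 1.35
Var(U) = 0.4 − (0.4)² = 0.24;  Var(W) = 11.8 − (3.4)² = 0.24
cov(U,W) = 1.35 − (0.4)(3.4) = -0.01
Var(2U - W) = (2)²·0.24 + (-1)²·0.24 + 2·(2)·(-1)·-0.01 = 1.24

1.2400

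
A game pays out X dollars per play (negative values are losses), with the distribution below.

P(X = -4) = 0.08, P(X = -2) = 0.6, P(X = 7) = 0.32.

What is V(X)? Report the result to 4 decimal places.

E[X] = (-4)(0.08) + (-2)(0.6) + (7)(0.32) = 0.72
E[X²] = (-4)²(0.08) + (-2)²(0.6) + (7)²(0.32) = 19.36
V(X) = E[X²] − (E[X])² = 19.36 − (0.72)² = 18.8416

18.8416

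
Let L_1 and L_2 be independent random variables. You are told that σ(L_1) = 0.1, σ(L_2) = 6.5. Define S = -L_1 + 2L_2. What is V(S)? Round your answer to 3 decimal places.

169.010

V(L_1) = 0.01, V(L_2) = 42.25
By independence, V(S) = (-1)²V(L_1) + (2)²V(L_2)
= (-1)²·0.01 + (2)²·42.25 = 169.01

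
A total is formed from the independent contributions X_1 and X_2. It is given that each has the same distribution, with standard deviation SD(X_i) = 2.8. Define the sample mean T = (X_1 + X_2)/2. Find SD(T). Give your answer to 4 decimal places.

Var(X_i) = (2.8)² = 7.84
By independence, Var(T) = (0.5)²Var(X_1) + (0.5)²Var(X_2)
= (0.5)²·7.84 + (0.5)²·7.84 = 3.92
SD(T) = √3.92 ≈ 1.9799

1.9799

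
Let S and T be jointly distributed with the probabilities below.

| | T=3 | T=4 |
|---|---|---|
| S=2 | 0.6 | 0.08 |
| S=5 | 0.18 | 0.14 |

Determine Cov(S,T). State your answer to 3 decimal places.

0.209

E[S] = 2.96,  E[T] = 3.22
E[ST] = 9.74
Cov(S,T) = E[ST] − E[S]E[T] = 9.74 − (2.96)(3.22) = 0.2088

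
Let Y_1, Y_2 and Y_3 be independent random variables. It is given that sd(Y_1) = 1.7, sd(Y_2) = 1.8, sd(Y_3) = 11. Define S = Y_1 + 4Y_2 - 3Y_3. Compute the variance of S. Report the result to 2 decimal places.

1143.73

Var(Y_1) = 2.89, Var(Y_2) = 3.24, Var(Y_3) = 121
By independence, Var(S) = (1)²Var(Y_1) + (4)²Var(Y_2) + (-3)²Var(Y_3)
= (1)²·2.89 + (4)²·3.24 + (-3)²·121 = 1143.73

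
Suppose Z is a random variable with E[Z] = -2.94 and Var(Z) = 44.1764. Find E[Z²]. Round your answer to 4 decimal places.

E[Z²] = Var(Z) + (E[Z])² = 44.1764 + (-2.94)² = 52.82

52.8200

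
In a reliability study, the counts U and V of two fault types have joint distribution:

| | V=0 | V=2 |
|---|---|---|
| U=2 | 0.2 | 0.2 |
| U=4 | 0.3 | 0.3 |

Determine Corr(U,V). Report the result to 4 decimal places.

E[U] = 3.2,  E[V] = 1
E[UV] = 3.2
Cov(U,V) = E[UV] − E[U]E[V] = 3.2 − (3.2)(1) = 0
var(U) = 0.96,  var(V) = 1
ρ = 0 / √(0.96·1) ≈ 0.0000

0.0000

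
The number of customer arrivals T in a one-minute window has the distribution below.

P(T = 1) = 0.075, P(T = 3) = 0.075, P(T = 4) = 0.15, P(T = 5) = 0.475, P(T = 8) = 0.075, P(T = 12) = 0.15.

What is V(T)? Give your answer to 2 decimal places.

9.22

E[T] = (1)(0.075) + (3)(0.075) + (4)(0.15) + (5)(0.475) + (8)(0.075) + (12)(0.15) = 5.675
E[T²] = (1)²(0.075) + (3)²(0.075) + (4)²(0.15) + (5)²(0.475) + (8)²(0.075) + (12)²(0.15) = 41.425
V(T) = E[T²] − (E[T])² = 41.425 − (5.675)² = 9.219375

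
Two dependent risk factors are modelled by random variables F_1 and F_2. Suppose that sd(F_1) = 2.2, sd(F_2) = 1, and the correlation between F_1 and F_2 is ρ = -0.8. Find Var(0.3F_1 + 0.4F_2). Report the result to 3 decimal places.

0.173

Var(F_1) = (2.2)² = 4.84;  Var(F_2) = (1)² = 1
cov(F_1,F_2) = ρ·sd(F_1)·sd(F_2) = -0.8·2.2·1 = -1.76
Var(0.3F_1 + 0.4F_2) = (0.3)²·Var(F_1) + (0.4)²·Var(F_2) + 2·(0.3)·(0.4)·cov(F_1,F_2)
= 0.09·4.84 + 0.16·1 + 0.24·-1.76 = 0.1732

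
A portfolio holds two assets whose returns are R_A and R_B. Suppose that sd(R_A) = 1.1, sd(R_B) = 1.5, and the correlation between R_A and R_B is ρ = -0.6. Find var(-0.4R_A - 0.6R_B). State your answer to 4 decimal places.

0.5284

var(R_A) = (1.1)² = 1.21;  var(R_B) = (1.5)² = 2.25
cov(R_A,R_B) = ρ·sd(R_A)·sd(R_B) = -0.6·1.1·1.5 = -0.99
var(-0.4R_A - 0.6R_B) = (-0.4)²·var(R_A) + (-0.6)²·var(R_B) + 2·(-0.4)·(-0.6)·cov(R_A,R_B)
= 0.16·1.21 + 0.36·2.25 + 0.48·-0.99 = 0.5284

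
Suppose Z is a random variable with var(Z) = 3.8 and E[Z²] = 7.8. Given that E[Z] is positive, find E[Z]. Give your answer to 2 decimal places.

2.00

(E[Z])² = E[Z²] − var(Z) = 7.8 − 3.8 = 4
E[Z] = √4 = 2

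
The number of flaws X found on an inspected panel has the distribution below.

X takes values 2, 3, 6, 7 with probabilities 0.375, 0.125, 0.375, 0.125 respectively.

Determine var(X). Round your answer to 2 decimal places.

4.19

E[X] = (2)(0.375) + (3)(0.125) + (6)(0.375) + (7)(0.125) = 4.25
E[X²] = (2)²(0.375) + (3)²(0.125) + (6)²(0.375) + (7)²(0.125) = 22.25
var(X) = E[X²] − (E[X])² = 22.25 − (4.25)² = 4.1875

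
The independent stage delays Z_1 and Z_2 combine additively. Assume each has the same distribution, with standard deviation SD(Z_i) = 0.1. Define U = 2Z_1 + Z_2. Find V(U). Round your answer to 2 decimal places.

0.05

V(Z_i) = (0.1)² = 0.01
By independence, V(U) = (2)²V(Z_1) + (1)²V(Z_2)
= (2)²·0.01 + (1)²·0.01 = 0.05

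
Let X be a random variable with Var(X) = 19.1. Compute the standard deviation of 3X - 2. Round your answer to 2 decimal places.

Var(3X - 2) = (3)²·19.1 = 171.9
SD(3X - 2) = √171.9 ≈ 13.11

13.11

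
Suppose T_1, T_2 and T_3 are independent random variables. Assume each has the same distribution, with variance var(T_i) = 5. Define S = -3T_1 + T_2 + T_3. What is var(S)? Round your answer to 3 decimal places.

By independence, var(S) = (-3)²var(T_1) + (1)²var(T_2) + (1)²var(T_3)
= (-3)²·5 + (1)²·5 + (1)²·5 = 55

55.000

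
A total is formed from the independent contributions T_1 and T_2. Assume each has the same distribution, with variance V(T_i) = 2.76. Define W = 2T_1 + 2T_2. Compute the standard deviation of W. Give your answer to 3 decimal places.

By independence, V(W) = (2)²V(T_1) + (2)²V(T_2)
= (2)²·2.76 + (2)²·2.76 = 22.08
σ(W) = √22.08 ≈ 4.699

4.699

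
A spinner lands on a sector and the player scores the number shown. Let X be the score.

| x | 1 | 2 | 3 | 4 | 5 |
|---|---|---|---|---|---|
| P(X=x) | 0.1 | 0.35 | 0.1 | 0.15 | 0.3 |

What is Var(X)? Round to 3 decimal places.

E[X] = (1)(0.1) + (2)(0.35) + (3)(0.1) + (4)(0.15) + (5)(0.3) = 3.2
E[X²] = (1)²(0.1) + (2)²(0.35) + (3)²(0.1) + (4)²(0.15) + (5)²(0.3) = 12.3
Var(X) = E[X²] − (E[X])² = 12.3 − (3.2)² = 2.06

2.060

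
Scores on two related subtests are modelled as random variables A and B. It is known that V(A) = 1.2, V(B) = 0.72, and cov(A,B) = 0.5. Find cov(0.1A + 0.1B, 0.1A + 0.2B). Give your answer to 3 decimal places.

cov(0.1A + 0.1B, 0.1A + 0.2B) = (0.1)(0.1)V(A) + (0.1)(0.2)V(B) + [(0.1)(0.2) + (0.1)(0.1)]cov(A,B)
= 0.01·1.2 + 0.02·0.72 + 0.03·0.5 = 0.0414

0.041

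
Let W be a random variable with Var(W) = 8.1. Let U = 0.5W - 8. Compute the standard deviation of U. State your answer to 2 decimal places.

1.42

Var(0.5W - 8) = (0.5)²·8.1 = 2.025
SD(U) = √2.025 ≈ 1.42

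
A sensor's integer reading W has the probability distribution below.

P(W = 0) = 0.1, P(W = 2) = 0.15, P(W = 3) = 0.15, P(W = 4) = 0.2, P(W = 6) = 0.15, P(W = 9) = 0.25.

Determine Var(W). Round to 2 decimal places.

E[W] = (0)(0.1) + (2)(0.15) + (3)(0.15) + (4)(0.2) + (6)(0.15) + (9)(0.25) = 4.7
E[W²] = (0)²(0.1) + (2)²(0.15) + (3)²(0.15) + (4)²(0.2) + (6)²(0.15) + (9)²(0.25) = 30.8
Var(W) = E[W²] − (E[W])² = 30.8 − (4.7)² = 8.71

8.71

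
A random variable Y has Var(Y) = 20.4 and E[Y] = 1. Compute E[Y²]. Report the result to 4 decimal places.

21.4000

E[Y²] = Var(Y) + (E[Y])² = 20.4 + (1)² = 21.4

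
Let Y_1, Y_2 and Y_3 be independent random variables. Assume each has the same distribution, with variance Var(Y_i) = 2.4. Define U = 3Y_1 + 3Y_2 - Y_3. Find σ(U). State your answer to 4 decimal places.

By independence, Var(U) = (3)²Var(Y_1) + (3)²Var(Y_2) + (-1)²Var(Y_3)
= (3)²·2.4 + (3)²·2.4 + (-1)²·2.4 = 45.6
σ(U) = √45.6 ≈ 6.7528

6.7528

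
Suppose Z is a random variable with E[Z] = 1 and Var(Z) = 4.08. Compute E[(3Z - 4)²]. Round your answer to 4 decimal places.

E[3Z - 4] = 3·1 − 4 = -1
Var(3Z - 4) = (3)²·4.08 = 36.72
E[(3Z - 4)²] = Var((3Z - 4)) + (E[(3Z - 4)])² = 36.72 + (-1)² = 37.72

37.7200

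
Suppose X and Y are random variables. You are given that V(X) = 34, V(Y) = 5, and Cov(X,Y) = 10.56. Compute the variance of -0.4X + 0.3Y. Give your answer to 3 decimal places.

3.356

V(-0.4X + 0.3Y) = (-0.4)²·V(X) + (0.3)²·V(Y) + 2·(-0.4)·(0.3)·Cov(X,Y)
= 0.16·34 + 0.09·5 + -0.24·10.56 = 3.3556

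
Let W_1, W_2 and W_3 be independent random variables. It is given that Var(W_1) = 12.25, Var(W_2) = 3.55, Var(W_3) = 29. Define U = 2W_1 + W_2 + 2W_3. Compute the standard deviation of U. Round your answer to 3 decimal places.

12.983

By independence, Var(U) = (2)²Var(W_1) + (1)²Var(W_2) + (2)²Var(W_3)
= (2)²·12.25 + (1)²·3.55 + (2)²·29 = 168.55
SD(U) = √168.55 ≈ 12.983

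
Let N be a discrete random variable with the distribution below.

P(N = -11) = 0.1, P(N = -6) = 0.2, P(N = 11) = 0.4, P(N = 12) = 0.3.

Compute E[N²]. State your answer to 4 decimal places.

110.9000

E[N²] = (-11)²(0.1) + (-6)²(0.2) + (11)²(0.4) + (12)²(0.3) = 110.9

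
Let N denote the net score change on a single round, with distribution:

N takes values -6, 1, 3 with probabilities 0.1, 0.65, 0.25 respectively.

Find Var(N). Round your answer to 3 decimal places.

5.860

E[N] = (-6)(0.1) + (1)(0.65) + (3)(0.25) = 0.8
E[N²] = (-6)²(0.1) + (1)²(0.65) + (3)²(0.25) = 6.5
Var(N) = E[N²] − (E[N])² = 6.5 − (0.8)² = 5.86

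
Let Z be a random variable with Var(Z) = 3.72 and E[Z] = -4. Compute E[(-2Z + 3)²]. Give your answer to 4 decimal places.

135.8800

E[-2Z + 3] = -2·-4 + 3 = 11
Var(-2Z + 3) = (-2)²·3.72 = 14.88
E[(-2Z + 3)²] = Var((-2Z + 3)) + (E[(-2Z + 3)])² = 14.88 + (11)² = 135.88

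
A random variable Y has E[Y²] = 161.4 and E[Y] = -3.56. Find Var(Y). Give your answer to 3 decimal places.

Var(Y) = 161.4 − (-3.56)² = 148.7264

148.726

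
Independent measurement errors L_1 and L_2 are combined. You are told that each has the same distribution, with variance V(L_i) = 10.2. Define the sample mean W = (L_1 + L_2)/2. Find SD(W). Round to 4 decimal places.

2.2583

By independence, V(W) = (0.5)²V(L_1) + (0.5)²V(L_2)
= (0.5)²·10.2 + (0.5)²·10.2 = 5.1
SD(W) = √5.1 ≈ 2.2583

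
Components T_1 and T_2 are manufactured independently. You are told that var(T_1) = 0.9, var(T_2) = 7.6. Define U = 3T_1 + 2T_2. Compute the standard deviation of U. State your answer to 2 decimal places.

6.20

By independence, var(U) = (3)²var(T_1) + (2)²var(T_2)
= (3)²·0.9 + (2)²·7.6 = 38.5
σ(U) = √38.5 ≈ 6.20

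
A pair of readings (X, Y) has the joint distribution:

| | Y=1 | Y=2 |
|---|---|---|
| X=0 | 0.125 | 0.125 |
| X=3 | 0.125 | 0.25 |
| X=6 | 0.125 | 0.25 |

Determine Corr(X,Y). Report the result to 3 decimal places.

E[X] = 3.375,  E[Y] = 1.625
E[XY] = 5.625
Cov(X,Y) = E[XY] − E[X]E[Y] = 5.625 − (3.375)(1.625) = 0.140625
Var(X) = 5.484375,  Var(Y) = 0.234375
ρ = 0.140625 / √(5.484375·0.234375) ≈ 0.124

0.124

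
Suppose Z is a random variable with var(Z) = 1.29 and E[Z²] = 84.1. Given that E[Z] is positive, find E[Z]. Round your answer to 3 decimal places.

(E[Z])² = E[Z²] − var(Z) = 84.1 − 1.29 = 82.81
E[Z] = √82.81 = 9.1

9.100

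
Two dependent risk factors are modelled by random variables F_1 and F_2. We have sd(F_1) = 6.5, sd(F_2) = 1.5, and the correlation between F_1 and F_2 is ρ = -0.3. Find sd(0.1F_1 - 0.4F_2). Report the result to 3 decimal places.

1.008

Var(F_1) = (6.5)² = 42.25;  Var(F_2) = (1.5)² = 2.25
Cov(F_1,F_2) = ρ·sd(F_1)·sd(F_2) = -0.3·6.5·1.5 = -2.925
Var(0.1F_1 - 0.4F_2) = (0.1)²·Var(F_1) + (-0.4)²·Var(F_2) + 2·(0.1)·(-0.4)·Cov(F_1,F_2)
= 0.01·42.25 + 0.16·2.25 + -0.08·-2.925 = 1.0165
sd(0.1F_1 - 0.4F_2) = √1.0165 ≈ 1.008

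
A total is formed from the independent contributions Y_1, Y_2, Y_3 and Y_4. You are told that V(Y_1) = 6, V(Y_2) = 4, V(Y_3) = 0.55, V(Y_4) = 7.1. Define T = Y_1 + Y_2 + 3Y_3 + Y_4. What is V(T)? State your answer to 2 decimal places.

22.05

By independence, V(T) = (1)²V(Y_1) + (1)²V(Y_2) + (3)²V(Y_3) + (1)²V(Y_4)
= (1)²·6 + (1)²·4 + (3)²·0.55 + (1)²·7.1 = 22.05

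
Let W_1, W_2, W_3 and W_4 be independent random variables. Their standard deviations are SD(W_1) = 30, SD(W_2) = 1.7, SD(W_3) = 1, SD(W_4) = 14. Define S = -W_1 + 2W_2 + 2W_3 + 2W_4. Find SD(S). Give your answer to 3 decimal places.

41.226

Var(W_1) = 900, Var(W_2) = 2.89, Var(W_3) = 1, Var(W_4) = 196
By independence, Var(S) = (-1)²Var(W_1) + (2)²Var(W_2) + (2)²Var(W_3) + (2)²Var(W_4)
= (-1)²·900 + (2)²·2.89 + (2)²·1 + (2)²·196 = 1699.56
SD(S) = √1699.56 ≈ 41.226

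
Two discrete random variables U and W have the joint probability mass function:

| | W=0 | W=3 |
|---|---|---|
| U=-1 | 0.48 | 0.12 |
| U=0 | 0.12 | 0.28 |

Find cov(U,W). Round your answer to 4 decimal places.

E[U] = -0.6,  E[W] = 1.2
E[UW] = -0.36
cov(U,W) = E[UW] − E[U]E[W] = -0.36 − (-0.6)(1.2) = 0.36

0.3600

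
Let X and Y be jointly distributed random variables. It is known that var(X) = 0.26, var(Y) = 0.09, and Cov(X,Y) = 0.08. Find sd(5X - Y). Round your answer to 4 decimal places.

2.4062

var(5X - Y) = (5)²·var(X) + (-1)²·var(Y) + 2·(5)·(-1)·Cov(X,Y)
= 25·0.26 + 1·0.09 + -10·0.08 = 5.79
sd(5X - Y) = √5.79 ≈ 2.4062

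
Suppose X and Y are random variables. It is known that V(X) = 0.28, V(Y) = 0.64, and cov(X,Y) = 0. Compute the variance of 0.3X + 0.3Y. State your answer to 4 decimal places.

V(0.3X + 0.3Y) = (0.3)²·V(X) + (0.3)²·V(Y) + 2·(0.3)·(0.3)·cov(X,Y)
= 0.09·0.28 + 0.09·0.64 + 0.18·0 = 0.0828

0.0828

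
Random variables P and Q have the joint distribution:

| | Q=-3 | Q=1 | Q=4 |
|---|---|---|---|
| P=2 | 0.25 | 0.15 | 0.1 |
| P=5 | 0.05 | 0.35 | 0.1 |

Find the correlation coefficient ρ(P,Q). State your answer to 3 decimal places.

E[P] = 3.5,  E[Q] = 0.4
E[PQ] = 2.6
cov(P,Q) = E[PQ] − E[P]E[Q] = 2.6 − (3.5)(0.4) = 1.2
Var(P) = 2.25,  Var(Q) = 6.24
ρ = 1.2 / √(2.25·6.24) ≈ 0.320

0.320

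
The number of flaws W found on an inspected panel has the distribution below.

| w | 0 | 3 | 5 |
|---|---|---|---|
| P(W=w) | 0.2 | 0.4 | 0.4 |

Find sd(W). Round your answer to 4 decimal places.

E[W] = (0)(0.2) + (3)(0.4) + (5)(0.4) = 3.2
E[W²] = (0)²(0.2) + (3)²(0.4) + (5)²(0.4) = 13.6
V(W) = E[W²] − (E[W])² = 13.6 − (3.2)² = 3.36
sd(W) = √3.36 ≈ 1.8330

1.8330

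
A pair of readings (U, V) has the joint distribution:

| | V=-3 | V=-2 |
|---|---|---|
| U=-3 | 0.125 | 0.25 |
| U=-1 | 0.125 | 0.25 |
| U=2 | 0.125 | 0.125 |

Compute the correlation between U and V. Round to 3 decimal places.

-0.133

E[U] = -1,  E[V] = -2.375
E[UV] = 2.25
Cov(U,V) = E[UV] − E[U]E[V] = 2.25 − (-1)(-2.375) = -0.125
var(U) = 3.75,  var(V) = 0.234375
ρ = -0.125 / √(3.75·0.234375) ≈ -0.133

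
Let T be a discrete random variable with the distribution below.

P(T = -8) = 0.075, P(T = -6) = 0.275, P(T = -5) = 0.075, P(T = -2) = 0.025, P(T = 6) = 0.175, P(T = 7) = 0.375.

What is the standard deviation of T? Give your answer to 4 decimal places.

E[T] = (-8)(0.075) + (-6)(0.275) + (-5)(0.075) + (-2)(0.025) + (6)(0.175) + (7)(0.375) = 1
E[T²] = (-8)²(0.075) + (-6)²(0.275) + (-5)²(0.075) + (-2)²(0.025) + (6)²(0.175) + (7)²(0.375) = 41.35
V(T) = E[T²] − (E[T])² = 41.35 − (1)² = 40.35
SD(T) = √40.35 ≈ 6.3522

6.3522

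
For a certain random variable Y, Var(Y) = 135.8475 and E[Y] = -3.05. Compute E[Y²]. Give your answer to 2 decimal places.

145.15

E[Y²] = Var(Y) + (E[Y])² = 135.8475 + (-3.05)² = 145.15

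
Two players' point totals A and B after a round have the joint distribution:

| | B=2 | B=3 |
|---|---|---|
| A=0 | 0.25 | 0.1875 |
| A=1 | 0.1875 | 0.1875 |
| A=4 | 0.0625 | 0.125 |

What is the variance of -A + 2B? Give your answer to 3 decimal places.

2.609

E[A] = 1.125,  E[B] = 2.5,  E[AB] = 2.9375
Var(A) = 3.375 − (1.125)² = 2.109375;  Var(B) = 6.5 − (2.5)² = 0.25
Cov(A,B) = 2.9375 − (1.125)(2.5) = 0.125
Var(-A + 2B) = (-1)²·2.109375 + (2)²·0.25 + 2·(-1)·(2)·0.125 = 2.609375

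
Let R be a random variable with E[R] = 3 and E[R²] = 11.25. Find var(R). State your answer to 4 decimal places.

2.2500

var(R) = 11.25 − (3)² = 2.25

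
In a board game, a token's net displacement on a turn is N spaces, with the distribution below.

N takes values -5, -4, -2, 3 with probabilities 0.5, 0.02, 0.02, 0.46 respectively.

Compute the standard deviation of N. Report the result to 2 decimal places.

3.94

E[N] = (-5)(0.5) + (-4)(0.02) + (-2)(0.02) + (3)(0.46) = -1.24
E[N²] = (-5)²(0.5) + (-4)²(0.02) + (-2)²(0.02) + (3)²(0.46) = 17.04
V(N) = E[N²] − (E[N])² = 17.04 − (-1.24)² = 15.5024
SD(N) = √15.5024 ≈ 3.94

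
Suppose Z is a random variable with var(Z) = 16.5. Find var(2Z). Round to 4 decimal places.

var(2Z) = (2)²·var(Z) = 4·16.5 = 66

66.0000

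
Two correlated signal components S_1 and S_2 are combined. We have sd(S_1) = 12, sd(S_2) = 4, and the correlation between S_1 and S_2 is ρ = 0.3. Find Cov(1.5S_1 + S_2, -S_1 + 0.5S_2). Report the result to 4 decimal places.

var(S_1) = (12)² = 144;  var(S_2) = (4)² = 16
Cov(S_1,S_2) = ρ·sd(S_1)·sd(S_2) = 0.3·12·4 = 14.4
Cov(1.5S_1 + S_2, -S_1 + 0.5S_2) = (1.5)(-1)var(S_1) + (1)(0.5)var(S_2) + [(1.5)(0.5) + (1)(-1)]Cov(S_1,S_2)
= -1.5·144 + 0.5·16 + -0.25·14.4 = -211.6

-211.6000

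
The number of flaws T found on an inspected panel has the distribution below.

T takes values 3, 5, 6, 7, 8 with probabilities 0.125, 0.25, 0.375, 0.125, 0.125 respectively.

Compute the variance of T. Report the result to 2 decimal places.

E[T] = (3)(0.125) + (5)(0.25) + (6)(0.375) + (7)(0.125) + (8)(0.125) = 5.75
E[T²] = (3)²(0.125) + (5)²(0.25) + (6)²(0.375) + (7)²(0.125) + (8)²(0.125) = 35
Var(T) = E[T²] − (E[T])² = 35 − (5.75)² = 1.9375

1.94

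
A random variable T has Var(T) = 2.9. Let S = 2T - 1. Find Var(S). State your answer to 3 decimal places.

Var(2T - 1) = (2)²·Var(T) = 4·2.9 = 11.6

11.600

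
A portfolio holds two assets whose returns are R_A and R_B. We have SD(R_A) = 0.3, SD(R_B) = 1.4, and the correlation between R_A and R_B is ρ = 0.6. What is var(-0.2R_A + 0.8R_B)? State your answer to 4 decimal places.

var(R_A) = (0.3)² = 0.09;  var(R_B) = (1.4)² = 1.96
Cov(R_A,R_B) = ρ·SD(R_A)·SD(R_B) = 0.6·0.3·1.4 = 0.252
var(-0.2R_A + 0.8R_B) = (-0.2)²·var(R_A) + (0.8)²·var(R_B) + 2·(-0.2)·(0.8)·Cov(R_A,R_B)
= 0.04·0.09 + 0.64·1.96 + -0.32·0.252 = 1.17736

1.1774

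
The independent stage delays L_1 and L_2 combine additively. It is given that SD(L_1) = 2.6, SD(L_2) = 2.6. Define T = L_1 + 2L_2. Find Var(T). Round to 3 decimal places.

Var(L_1) = 6.76, Var(L_2) = 6.76
By independence, Var(T) = (1)²Var(L_1) + (2)²Var(L_2)
= (1)²·6.76 + (2)²·6.76 = 33.8

33.800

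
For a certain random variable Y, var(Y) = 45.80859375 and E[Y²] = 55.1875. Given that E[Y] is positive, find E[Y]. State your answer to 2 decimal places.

3.06

(E[Y])² = E[Y²] − var(Y) = 55.1875 − 45.80859375 = 9.37890625
E[Y] = √9.37890625 = 3.0625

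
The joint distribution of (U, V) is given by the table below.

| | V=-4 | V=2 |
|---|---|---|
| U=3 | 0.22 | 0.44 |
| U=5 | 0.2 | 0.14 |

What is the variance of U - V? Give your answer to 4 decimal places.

E[U] = 3.68,  E[V] = -0.52,  E[UV] = -2.6
Var(U) = 14.44 − (3.68)² = 0.8976;  Var(V) = 9.04 − (-0.52)² = 8.7696
Cov(U,V) = -2.6 − (3.68)(-0.52) = -0.6864
Var(U - V) = (1)²·0.8976 + (-1)²·8.7696 + 2·(1)·(-1)·-0.6864 = 11.04

11.0400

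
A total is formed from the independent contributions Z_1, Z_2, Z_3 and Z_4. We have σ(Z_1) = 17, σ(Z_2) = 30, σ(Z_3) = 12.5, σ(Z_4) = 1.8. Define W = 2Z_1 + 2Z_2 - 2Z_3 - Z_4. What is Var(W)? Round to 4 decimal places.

Var(Z_1) = 289, Var(Z_2) = 900, Var(Z_3) = 156.25, Var(Z_4) = 3.24
By independence, Var(W) = (2)²Var(Z_1) + (2)²Var(Z_2) + (-2)²Var(Z_3) + (-1)²Var(Z_4)
= (2)²·289 + (2)²·900 + (-2)²·156.25 + (-1)²·3.24 = 5384.24

5384.2400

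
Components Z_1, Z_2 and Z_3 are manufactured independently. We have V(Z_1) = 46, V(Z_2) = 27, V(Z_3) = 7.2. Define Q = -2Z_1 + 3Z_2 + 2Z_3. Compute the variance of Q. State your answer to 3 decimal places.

By independence, V(Q) = (-2)²V(Z_1) + (3)²V(Z_2) + (2)²V(Z_3)
= (-2)²·46 + (3)²·27 + (2)²·7.2 = 455.8

455.800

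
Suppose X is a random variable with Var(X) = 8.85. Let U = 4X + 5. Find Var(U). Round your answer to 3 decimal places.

Var(4X + 5) = (4)²·Var(X) = 16·8.85 = 141.6

141.600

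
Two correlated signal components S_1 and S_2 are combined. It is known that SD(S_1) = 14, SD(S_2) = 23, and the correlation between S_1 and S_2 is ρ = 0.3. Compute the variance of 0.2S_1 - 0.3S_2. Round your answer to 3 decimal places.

43.858

Var(S_1) = (14)² = 196;  Var(S_2) = (23)² = 529
Cov(S_1,S_2) = ρ·SD(S_1)·SD(S_2) = 0.3·14·23 = 96.6
Var(0.2S_1 - 0.3S_2) = (0.2)²·Var(S_1) + (-0.3)²·Var(S_2) + 2·(0.2)·(-0.3)·Cov(S_1,S_2)
= 0.04·196 + 0.09·529 + -0.12·96.6 = 43.858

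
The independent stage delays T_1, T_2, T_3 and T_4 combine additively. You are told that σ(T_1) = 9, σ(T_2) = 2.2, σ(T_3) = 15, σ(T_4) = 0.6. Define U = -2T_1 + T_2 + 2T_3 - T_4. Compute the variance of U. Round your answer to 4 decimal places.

1229.2000

Var(T_1) = 81, Var(T_2) = 4.84, Var(T_3) = 225, Var(T_4) = 0.36
By independence, Var(U) = (-2)²Var(T_1) + (1)²Var(T_2) + (2)²Var(T_3) + (-1)²Var(T_4)
= (-2)²·81 + (1)²·4.84 + (2)²·225 + (-1)²·0.36 = 1229.2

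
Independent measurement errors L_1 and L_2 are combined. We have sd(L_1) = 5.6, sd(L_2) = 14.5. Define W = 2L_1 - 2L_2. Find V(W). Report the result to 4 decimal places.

966.4400

V(L_1) = 31.36, V(L_2) = 210.25
By independence, V(W) = (2)²V(L_1) + (-2)²V(L_2)
= (2)²·31.36 + (-2)²·210.25 = 966.44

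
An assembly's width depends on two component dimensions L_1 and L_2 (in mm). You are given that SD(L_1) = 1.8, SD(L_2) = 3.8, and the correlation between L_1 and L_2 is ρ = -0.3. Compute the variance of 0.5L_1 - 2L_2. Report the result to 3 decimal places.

62.674

V(L_1) = (1.8)² = 3.24;  V(L_2) = (3.8)² = 14.44
Cov(L_1,L_2) = ρ·SD(L_1)·SD(L_2) = -0.3·1.8·3.8 = -2.052
V(0.5L_1 - 2L_2) = (0.5)²·V(L_1) + (-2)²·V(L_2) + 2·(0.5)·(-2)·Cov(L_1,L_2)
= 0.25·3.24 + 4·14.44 + -2·-2.052 = 62.674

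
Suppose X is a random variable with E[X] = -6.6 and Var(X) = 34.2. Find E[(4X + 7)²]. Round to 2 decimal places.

923.56

E[4X + 7] = 4·-6.6 + 7 = -19.4
Var(4X + 7) = (4)²·34.2 = 547.2
E[(4X + 7)²] = Var((4X + 7)) + (E[(4X + 7)])² = 547.2 + (-19.4)² = 923.56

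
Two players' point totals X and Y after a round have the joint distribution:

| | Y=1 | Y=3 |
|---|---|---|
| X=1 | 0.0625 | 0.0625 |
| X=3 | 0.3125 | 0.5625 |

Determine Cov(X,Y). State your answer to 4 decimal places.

0.0625

E[X] = 2.75,  E[Y] = 2.25
E[XY] = 6.25
Cov(X,Y) = E[XY] − E[X]E[Y] = 6.25 − (2.75)(2.25) = 0.0625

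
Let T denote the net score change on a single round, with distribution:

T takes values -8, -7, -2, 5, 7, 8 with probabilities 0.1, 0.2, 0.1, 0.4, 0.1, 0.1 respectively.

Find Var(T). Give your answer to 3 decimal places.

36.690

E[T] = (-8)(0.1) + (-7)(0.2) + (-2)(0.1) + (5)(0.4) + (7)(0.1) + (8)(0.1) = 1.1
E[T²] = (-8)²(0.1) + (-7)²(0.2) + (-2)²(0.1) + (5)²(0.4) + (7)²(0.1) + (8)²(0.1) = 37.9
Var(T) = E[T²] − (E[T])² = 37.9 − (1.1)² = 36.69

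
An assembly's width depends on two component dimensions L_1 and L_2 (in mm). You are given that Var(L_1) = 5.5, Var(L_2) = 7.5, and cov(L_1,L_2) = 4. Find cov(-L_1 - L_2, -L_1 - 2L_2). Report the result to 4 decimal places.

32.5000

cov(-L_1 - L_2, -L_1 - 2L_2) = (-1)(-1)Var(L_1) + (-1)(-2)Var(L_2) + [(-1)(-2) + (-1)(-1)]cov(L_1,L_2)
= 1·5.5 + 2·7.5 + 3·4 = 32.5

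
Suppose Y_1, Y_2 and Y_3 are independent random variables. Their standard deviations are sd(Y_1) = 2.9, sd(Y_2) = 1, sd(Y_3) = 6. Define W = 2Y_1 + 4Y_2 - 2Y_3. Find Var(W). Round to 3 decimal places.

Var(Y_1) = 8.41, Var(Y_2) = 1, Var(Y_3) = 36
By independence, Var(W) = (2)²Var(Y_1) + (4)²Var(Y_2) + (-2)²Var(Y_3)
= (2)²·8.41 + (4)²·1 + (-2)²·36 = 193.64

193.640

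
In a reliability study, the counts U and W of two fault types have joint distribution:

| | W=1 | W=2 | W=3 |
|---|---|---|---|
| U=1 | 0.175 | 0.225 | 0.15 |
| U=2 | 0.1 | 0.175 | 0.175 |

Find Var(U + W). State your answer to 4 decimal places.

E[U] = 1.45,  E[W] = 2.05,  E[UW] = 3.025
Var(U) = 2.35 − (1.45)² = 0.2475;  Var(W) = 4.8 − (2.05)² = 0.5975
Cov(U,W) = 3.025 − (1.45)(2.05) = 0.0525
Var(U + W) = (1)²·0.2475 + (1)²·0.5975 + 2·(1)·(1)·0.0525 = 0.95

0.9500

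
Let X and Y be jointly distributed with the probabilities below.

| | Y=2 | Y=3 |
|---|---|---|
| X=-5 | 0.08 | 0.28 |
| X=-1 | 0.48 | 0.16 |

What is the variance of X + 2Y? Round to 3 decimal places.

E[X] = -2.44,  E[Y] = 2.44,  E[XY] = -6.44
Var(X) = 9.64 − (-2.44)² = 3.6864;  Var(Y) = 6.2 − (2.44)² = 0.2464
cov(X,Y) = -6.44 − (-2.44)(2.44) = -0.4864
Var(X + 2Y) = (1)²·3.6864 + (2)²·0.2464 + 2·(1)·(2)·-0.4864 = 2.7264

2.726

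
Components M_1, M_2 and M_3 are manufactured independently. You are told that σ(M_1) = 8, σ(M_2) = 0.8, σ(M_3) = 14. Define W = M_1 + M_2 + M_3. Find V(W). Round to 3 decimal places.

260.640

V(M_1) = 64, V(M_2) = 0.64, V(M_3) = 196
By independence, V(W) = (1)²V(M_1) + (1)²V(M_2) + (1)²V(M_3)
= (1)²·64 + (1)²·0.64 + (1)²·196 = 260.64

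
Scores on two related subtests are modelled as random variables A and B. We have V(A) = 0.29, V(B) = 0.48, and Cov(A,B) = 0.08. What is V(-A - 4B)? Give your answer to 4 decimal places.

8.6100

V(-A - 4B) = (-1)²·V(A) + (-4)²·V(B) + 2·(-1)·(-4)·Cov(A,B)
= 1·0.29 + 16·0.48 + 8·0.08 = 8.61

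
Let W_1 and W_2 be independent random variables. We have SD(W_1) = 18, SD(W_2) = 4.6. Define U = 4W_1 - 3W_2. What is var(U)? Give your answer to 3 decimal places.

5374.440

var(W_1) = 324, var(W_2) = 21.16
By independence, var(U) = (4)²var(W_1) + (-3)²var(W_2)
= (4)²·324 + (-3)²·21.16 = 5374.44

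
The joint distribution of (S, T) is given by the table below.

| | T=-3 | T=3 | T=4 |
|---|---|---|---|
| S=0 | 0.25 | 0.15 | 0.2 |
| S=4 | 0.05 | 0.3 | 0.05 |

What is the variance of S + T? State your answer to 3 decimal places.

E[S] = 1.6,  E[T] = 1.45,  E[ST] = 3.8
Var(S) = 6.4 − (1.6)² = 3.84;  Var(T) = 10.75 − (1.45)² = 8.6475
cov(S,T) = 3.8 − (1.6)(1.45) = 1.48
Var(S + T) = (1)²·3.84 + (1)²·8.6475 + 2·(1)·(1)·1.48 = 15.4475

15.448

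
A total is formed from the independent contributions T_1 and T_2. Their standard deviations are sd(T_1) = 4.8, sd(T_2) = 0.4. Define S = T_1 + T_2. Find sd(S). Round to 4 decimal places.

4.8166

Var(T_1) = 23.04, Var(T_2) = 0.16
By independence, Var(S) = (1)²Var(T_1) + (1)²Var(T_2)
= (1)²·23.04 + (1)²·0.16 = 23.2
sd(S) = √23.2 ≈ 4.8166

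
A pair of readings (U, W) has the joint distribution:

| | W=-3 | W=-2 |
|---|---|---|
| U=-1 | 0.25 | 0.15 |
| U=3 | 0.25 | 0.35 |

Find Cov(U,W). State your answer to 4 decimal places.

0.2000

E[U] = 1.4,  E[W] = -2.5
E[UW] = -3.3
Cov(U,W) = E[UW] − E[U]E[W] = -3.3 − (1.4)(-2.5) = 0.2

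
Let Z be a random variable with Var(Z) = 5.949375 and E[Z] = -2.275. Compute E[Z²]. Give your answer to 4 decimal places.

E[Z²] = Var(Z) + (E[Z])² = 5.949375 + (-2.275)² = 11.125

11.1250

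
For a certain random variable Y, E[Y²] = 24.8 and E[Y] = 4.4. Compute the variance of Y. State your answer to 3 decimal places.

5.440

V(Y) = 24.8 − (4.4)² = 5.44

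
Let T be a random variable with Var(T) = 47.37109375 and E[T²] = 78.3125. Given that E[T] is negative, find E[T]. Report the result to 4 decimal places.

(E[T])² = E[T²] − Var(T) = 78.3125 − 47.37109375 = 30.94140625
E[T] = −√30.94140625 = -5.5625

-5.5625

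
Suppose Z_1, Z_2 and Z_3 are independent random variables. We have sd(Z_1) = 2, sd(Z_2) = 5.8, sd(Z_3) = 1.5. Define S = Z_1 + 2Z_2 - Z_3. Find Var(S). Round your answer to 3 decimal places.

Var(Z_1) = 4, Var(Z_2) = 33.64, Var(Z_3) = 2.25
By independence, Var(S) = (1)²Var(Z_1) + (2)²Var(Z_2) + (-1)²Var(Z_3)
= (1)²·4 + (2)²·33.64 + (-1)²·2.25 = 140.81

140.810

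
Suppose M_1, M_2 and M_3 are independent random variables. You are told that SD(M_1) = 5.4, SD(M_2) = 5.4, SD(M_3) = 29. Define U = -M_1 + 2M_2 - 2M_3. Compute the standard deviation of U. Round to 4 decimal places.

59.2436

Var(M_1) = 29.16, Var(M_2) = 29.16, Var(M_3) = 841
By independence, Var(U) = (-1)²Var(M_1) + (2)²Var(M_2) + (-2)²Var(M_3)
= (-1)²·29.16 + (2)²·29.16 + (-2)²·841 = 3509.8
SD(U) = √3509.8 ≈ 59.2436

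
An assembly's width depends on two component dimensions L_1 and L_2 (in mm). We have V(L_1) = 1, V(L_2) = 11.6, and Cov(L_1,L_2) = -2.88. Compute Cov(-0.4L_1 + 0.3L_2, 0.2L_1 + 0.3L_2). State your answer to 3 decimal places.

1.137

Cov(-0.4L_1 + 0.3L_2, 0.2L_1 + 0.3L_2) = (-0.4)(0.2)V(L_1) + (0.3)(0.3)V(L_2) + [(-0.4)(0.3) + (0.3)(0.2)]Cov(L_1,L_2)
= -0.08·1 + 0.09·11.6 + -0.06·-2.88 = 1.1368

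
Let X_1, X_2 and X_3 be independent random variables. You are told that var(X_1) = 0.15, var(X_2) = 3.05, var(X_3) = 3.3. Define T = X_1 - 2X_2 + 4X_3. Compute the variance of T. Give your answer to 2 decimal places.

By independence, var(T) = (1)²var(X_1) + (-2)²var(X_2) + (4)²var(X_3)
= (1)²·0.15 + (-2)²·3.05 + (4)²·3.3 = 65.15

65.15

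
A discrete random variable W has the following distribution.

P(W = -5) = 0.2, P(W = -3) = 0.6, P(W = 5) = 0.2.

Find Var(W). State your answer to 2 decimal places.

E[W] = (-5)(0.2) + (-3)(0.6) + (5)(0.2) = -1.8
E[W²] = (-5)²(0.2) + (-3)²(0.6) + (5)²(0.2) = 15.4
Var(W) = E[W²] − (E[W])² = 15.4 − (-1.8)² = 12.16

12.16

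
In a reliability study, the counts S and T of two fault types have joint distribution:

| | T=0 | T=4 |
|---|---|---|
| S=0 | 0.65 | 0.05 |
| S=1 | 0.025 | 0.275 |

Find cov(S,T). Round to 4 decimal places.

E[S] = 0.3,  E[T] = 1.3
E[ST] = 1.1
cov(S,T) = E[ST] − E[S]E[T] = 1.1 − (0.3)(1.3) = 0.71

0.7100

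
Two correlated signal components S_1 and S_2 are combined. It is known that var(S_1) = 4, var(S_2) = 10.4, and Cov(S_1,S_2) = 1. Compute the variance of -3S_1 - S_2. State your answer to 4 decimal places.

52.4000

var(-3S_1 - S_2) = (-3)²·var(S_1) + (-1)²·var(S_2) + 2·(-3)·(-1)·Cov(S_1,S_2)
= 9·4 + 1·10.4 + 6·1 = 52.4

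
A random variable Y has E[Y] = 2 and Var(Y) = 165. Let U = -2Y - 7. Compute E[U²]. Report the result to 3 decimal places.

781.000

E[-2Y - 7] = -2·2 − 7 = -11
Var(-2Y - 7) = (-2)²·165 = 660
E[U²] = Var(U) + (E[U])² = 660 + (-11)² = 781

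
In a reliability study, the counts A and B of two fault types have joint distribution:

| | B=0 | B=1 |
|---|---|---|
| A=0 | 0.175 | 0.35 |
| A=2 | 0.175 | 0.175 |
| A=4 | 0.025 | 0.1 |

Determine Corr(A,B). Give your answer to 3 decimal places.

0.000

E[A] = 1.2,  E[B] = 0.625
E[AB] = 0.75
Cov(A,B) = E[AB] − E[A]E[B] = 0.75 − (1.2)(0.625) = 0
V(A) = 1.96,  V(B) = 0.234375
ρ = 0 / √(1.96·0.234375) ≈ 0.000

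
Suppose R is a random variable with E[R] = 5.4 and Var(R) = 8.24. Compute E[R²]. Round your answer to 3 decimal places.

E[R²] = Var(R) + (E[R])² = 8.24 + (5.4)² = 37.4

37.400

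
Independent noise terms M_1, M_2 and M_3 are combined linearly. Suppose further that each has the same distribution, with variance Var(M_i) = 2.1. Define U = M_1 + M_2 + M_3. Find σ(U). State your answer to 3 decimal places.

2.510

By independence, Var(U) = (1)²Var(M_1) + (1)²Var(M_2) + (1)²Var(M_3)
= (1)²·2.1 + (1)²·2.1 + (1)²·2.1 = 6.3
σ(U) = √6.3 ≈ 2.510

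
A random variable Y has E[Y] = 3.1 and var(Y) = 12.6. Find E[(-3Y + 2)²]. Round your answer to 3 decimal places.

166.690

E[-3Y + 2] = -3·3.1 + 2 = -7.3
var(-3Y + 2) = (-3)²·12.6 = 113.4
E[(-3Y + 2)²] = var((-3Y + 2)) + (E[(-3Y + 2)])² = 113.4 + (-7.3)² = 166.69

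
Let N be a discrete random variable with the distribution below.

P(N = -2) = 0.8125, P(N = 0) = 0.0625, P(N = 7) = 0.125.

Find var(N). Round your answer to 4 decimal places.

E[N] = (-2)(0.8125) + (0)(0.0625) + (7)(0.125) = -0.75
E[N²] = (-2)²(0.8125) + (0)²(0.0625) + (7)²(0.125) = 9.375
var(N) = E[N²] − (E[N])² = 9.375 − (-0.75)² = 8.8125

8.8125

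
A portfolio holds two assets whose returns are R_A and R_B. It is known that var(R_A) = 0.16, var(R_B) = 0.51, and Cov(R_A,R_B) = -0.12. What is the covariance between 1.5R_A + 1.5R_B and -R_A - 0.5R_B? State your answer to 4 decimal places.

-0.3525

Cov(1.5R_A + 1.5R_B, -R_A - 0.5R_B) = (1.5)(-1)var(R_A) + (1.5)(-0.5)var(R_B) + [(1.5)(-0.5) + (1.5)(-1)]Cov(R_A,R_B)
= -1.5·0.16 + -0.75·0.51 + -2.25·-0.12 = -0.3525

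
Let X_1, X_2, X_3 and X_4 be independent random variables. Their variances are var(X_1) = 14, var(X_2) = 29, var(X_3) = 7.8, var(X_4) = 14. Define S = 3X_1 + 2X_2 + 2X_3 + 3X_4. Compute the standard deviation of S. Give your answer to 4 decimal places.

By independence, var(S) = (3)²var(X_1) + (2)²var(X_2) + (2)²var(X_3) + (3)²var(X_4)
= (3)²·14 + (2)²·29 + (2)²·7.8 + (3)²·14 = 399.2
σ(S) = √399.2 ≈ 19.9800

19.9800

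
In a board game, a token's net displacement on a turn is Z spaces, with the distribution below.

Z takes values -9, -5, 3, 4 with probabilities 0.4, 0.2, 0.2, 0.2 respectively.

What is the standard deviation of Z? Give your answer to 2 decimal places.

5.67

E[Z] = (-9)(0.4) + (-5)(0.2) + (3)(0.2) + (4)(0.2) = -3.2
E[Z²] = (-9)²(0.4) + (-5)²(0.2) + (3)²(0.2) + (4)²(0.2) = 42.4
Var(Z) = E[Z²] − (E[Z])² = 42.4 − (-3.2)² = 32.16
σ(Z) = √32.16 ≈ 5.67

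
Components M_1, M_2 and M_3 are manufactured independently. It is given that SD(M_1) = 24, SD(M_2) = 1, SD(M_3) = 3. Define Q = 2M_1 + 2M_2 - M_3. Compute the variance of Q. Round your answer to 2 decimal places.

var(M_1) = 576, var(M_2) = 1, var(M_3) = 9
By independence, var(Q) = (2)²var(M_1) + (2)²var(M_2) + (-1)²var(M_3)
= (2)²·576 + (2)²·1 + (-1)²·9 = 2317

2317.00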